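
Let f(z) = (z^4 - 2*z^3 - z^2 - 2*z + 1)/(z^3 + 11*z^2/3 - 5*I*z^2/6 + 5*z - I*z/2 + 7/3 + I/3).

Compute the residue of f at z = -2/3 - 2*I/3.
Write f(z) = P(z)/Q(z) with P(z) = z^4 - 2*z^3 - z^2 - 2*z + 1 and Q(z) = z^3 + 11*z^2/3 - 5*I*z^2/6 + 5*z - I*z/2 + 7/3 + I/3.
The denominator factors as Q(z) = (z + 2/3 + 2*I/3)*(z + 1)*(z + 2 - 3*I/2), so z = -2/3 - 2*I/3 is a simple zero of Q and P is analytic there; z = -2/3 - 2*I/3 is therefore a simple pole and
  Res(f, z₀) = P(z₀)/Q'(z₀).

Q'(z) = 3*z^2 + 22*z/3 - 5*I*z/3 + 5 - I/2, so Q'(-2/3 - 2*I/3) = -1 - 29*I/18.
P(-2/3 - 2*I/3) = 29/81 + 44*I/27.

Res(f, -2/3 - 2*I/3) = (29/81 + 44*I/27)/(-1 - 29*I/18) = -580/699 - 614*I/2097

Final answer: -580/699 - 614*I/2097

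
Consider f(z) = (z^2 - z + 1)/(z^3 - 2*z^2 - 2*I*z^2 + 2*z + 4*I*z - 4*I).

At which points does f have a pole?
The singularities of f are the zeros of the denominator. Factoring,
  z^3 - 2*z^2 - 2*I*z^2 + 2*z + 4*I*z - 4*I = (z - 1 - I)*(z - 1 + I)*(z - 2*I)
so the candidates are z = 1 + I, z = 1 - I, z = 2*I.

Check the numerator P(z) = z^2 - z + 1 at each one:
  P(1 + I) = I ≠ 0, so z = 1 + I is a (simple) pole.
  P(1 - I) = -I ≠ 0, so z = 1 - I is a (simple) pole.
  P(2*I) = -3 - 2*I ≠ 0, so z = 2*I is a (simple) pole.

Poles of f: {2*I, 1 - I, 1 + I}

Final answer: {2*I, 1 - I, 1 + I}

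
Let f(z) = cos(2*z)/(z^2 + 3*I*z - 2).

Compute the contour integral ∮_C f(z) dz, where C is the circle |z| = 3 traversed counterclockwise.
By the residue theorem, ∮_C f(z) dz = 2πi · (sum of the residues of f at the poles inside |z| = 3).

The denominator factors as (z + 2*I)*(z + I), so the singularities of f are simple poles at z = -2*I, z = -I.
  |-2*I|² = 4 < 9 = 3², so this pole is inside the contour.
  |-I|² = 1 < 9 = 3², so this pole is inside the contour.

With P(z) = cos(2*z) and Q(z) = z^2 + 3*I*z - 2, each pole is simple, so Res(f, z₀) = P(z₀)/Q'(z₀) with Q'(z) = 2*z + 3*I.
  Res(f, -2*I) = P(-2*I)/Q'(-2*I) = (cosh(4))/(-I) = I*cosh(4)
  Res(f, -I) = P(-I)/Q'(-I) = (cosh(2))/(I) = -I*cosh(2)

Sum of residues inside C: -I*cosh(2) + I*cosh(4)
∮_C f(z) dz = 2πi · (-I*cosh(2) + I*cosh(4)) = -2*pi*cosh(4) + 2*pi*cosh(2)

Final answer: -2*pi*cosh(4) + 2*pi*cosh(2)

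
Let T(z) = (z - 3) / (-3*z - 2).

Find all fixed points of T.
T(z) = z means z - 3 = z*(-3*z - 2), i.e.
  -3*z^2 - 3*z + 3 = 0.
Discriminant: (-3)^2 - 4*(-3)*(3) = 45, so the roots are real.
  z = (3 ± sqrt(45))/(2*(-3))
Fixed points: {-sqrt(5)/2 - 1/2, -1/2 + sqrt(5)/2}

Final answer: {-sqrt(5)/2 - 1/2, -1/2 + sqrt(5)/2}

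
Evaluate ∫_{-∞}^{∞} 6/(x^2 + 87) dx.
Let f(z) = 6/(z^2 + 87). The denominator has no real zeros and deg Q - deg P = 2 ≥ 2, so the integral of f over the upper semicircle |z| = R tends to 0 as R → ∞. Closing the contour in the upper half-plane,
  ∫_{-∞}^{∞} f(x) dx = 2πi · Σ Res(f, z_k)  over the poles with Im z_k > 0.

Zeros of the denominator: z^2 + 87 = 0 gives z = ±sqrt(87)*I.
Upper half-plane: z = sqrt(87)*I (simple).

Each pole is a simple zero of Q(z) = z^2 + 87, so Res(f, z₀) = P(z₀)/Q'(z₀) with P(z) = 6, Q'(z) = 2*z:
  Res(f, sqrt(87)*I) = (6)/(2*sqrt(87)*I) = -sqrt(87)*I/29

∫_{-∞}^{∞} f(x) dx = 2πi · (-sqrt(87)*I/29) = 2*sqrt(87)*pi/29

Final answer: 2*sqrt(87)*pi/29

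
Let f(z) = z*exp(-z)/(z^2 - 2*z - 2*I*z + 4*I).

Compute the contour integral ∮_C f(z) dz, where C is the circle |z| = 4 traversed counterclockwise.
pi*(1 + I)*exp(-2*I) + pi*(-1 + I)*exp(-2)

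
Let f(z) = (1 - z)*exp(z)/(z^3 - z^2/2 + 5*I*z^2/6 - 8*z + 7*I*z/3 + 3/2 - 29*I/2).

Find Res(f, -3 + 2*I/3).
Write f(z) = P(z)/Q(z) with P(z) = (1 - z)*exp(z) and Q(z) = z^3 - z^2/2 + 5*I*z^2/6 - 8*z + 7*I*z/3 + 3/2 - 29*I/2.
The denominator factors as Q(z) = (z - 1/2 + 3*I/2)*(z + 3 - 2*I/3)*(z - 3), so z = -3 + 2*I/3 is a simple zero of Q and P is analytic there; z = -3 + 2*I/3 is therefore a simple pole and
  Res(f, z₀) = P(z₀)/Q'(z₀).

Q'(z) = 3*z^2 - z + 5*I*z/3 - 8 + 7*I/3, so Q'(-3 + 2*I/3) = 176/9 - 46*I/3.
P(-3 + 2*I/3) = (4 - 2*I/3)*exp(-3 + 2*I/3).

Res(f, -3 + 2*I/3) = ((4 - 2*I/3)*exp(-3 + 2*I/3))/(176/9 - 46*I/3) = (1791/12505 + 978*I/12505)*exp(-3 + 2*I/3)

Final answer: (1791/12505 + 978*I/12505)*exp(-3 + 2*I/3)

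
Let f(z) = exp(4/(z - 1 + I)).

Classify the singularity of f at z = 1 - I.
Let u = z - 1 + I. Then
  e^(4/u) = Σ_{k≥0} (4)^k/(k!·u^k) = 1 + 4/u + 8/u^2 + 32/(3*u^3) + ...
which has infinitely many negative powers of u, so exp(4/(z - 1 + I)) has an essential singularity at z = 1 - I.
So the singularity is essential.

Final answer: essential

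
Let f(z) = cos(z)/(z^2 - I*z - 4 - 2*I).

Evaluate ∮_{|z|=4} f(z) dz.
By the residue theorem, ∮_C f(z) dz = 2πi · (sum of the residues of f at the poles inside |z| = 4).

The denominator factors as (z + 2)*(z - 2 - I), so the singularities of f are simple poles at z = -2, z = 2 + I.
  |-2|² = 4 < 16 = 4², so this pole is inside the contour.
  |2 + I|² = 5 < 16 = 4², so this pole is inside the contour.

With P(z) = cos(z) and Q(z) = z^2 - I*z - 4 - 2*I, each pole is simple, so Res(f, z₀) = P(z₀)/Q'(z₀) with Q'(z) = 2*z - I.
  Res(f, -2) = P(-2)/Q'(-2) = (cos(2))/(-4 - I) = (-4/17 + I/17)*cos(2)
  Res(f, 2 + I) = P(2 + I)/Q'(2 + I) = (cos(2 + I))/(4 + I) = (4/17 - I/17)*cos(2 + I)

Sum of residues inside C: (4/17 - I/17)*cos(2 + I) + (-4/17 + I/17)*cos(2)
∮_C f(z) dz = 2πi · ((4/17 - I/17)*cos(2 + I) + (-4/17 + I/17)*cos(2)) = pi*(2/17 + 8*I/17)*cos(2 + I) + pi*(-2/17 - 8*I/17)*cos(2)

Final answer: pi*(2/17 + 8*I/17)*cos(2 + I) + pi*(-2/17 - 8*I/17)*cos(2)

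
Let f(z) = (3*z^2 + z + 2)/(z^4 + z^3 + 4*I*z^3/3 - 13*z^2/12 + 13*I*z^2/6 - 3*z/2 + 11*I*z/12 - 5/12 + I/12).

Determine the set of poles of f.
{-1, -1/2 - I/3, -1/2, 1 - I}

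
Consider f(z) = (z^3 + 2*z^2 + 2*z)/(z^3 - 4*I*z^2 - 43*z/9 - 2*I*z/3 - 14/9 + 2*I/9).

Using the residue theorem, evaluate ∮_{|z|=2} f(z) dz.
By the residue theorem, ∮_C f(z) dz = 2πi · (sum of the residues of f at the poles inside |z| = 2).

The denominator factors as (z + 1/3)*(z + 2/3 - 2*I)*(z - 1 - 2*I), so the singularities of f are simple poles at z = -1/3, z = -2/3 + 2*I, z = 1 + 2*I.
  |-1/3|² = 1/9 < 4 = 2², so this pole is inside the contour.
  |-2/3 + 2*I|² = 40/9 > 4 = 2², so this pole is outside the contour.
  |1 + 2*I|² = 5 > 4 = 2², so this pole is outside the contour.

With P(z) = z^3 + 2*z^2 + 2*z and Q(z) = z^3 - 4*I*z^2 - 43*z/9 - 2*I*z/3 - 14/9 + 2*I/9, each pole is simple, so Res(f, z₀) = P(z₀)/Q'(z₀) with Q'(z) = 3*z^2 - 8*I*z - 43/9 - 2*I/3.
  Res(f, -1/3) = P(-1/3)/Q'(-1/3) = (-13/27)/(-40/9 + 2*I) = 10/111 + 3*I/74

∮_C f(z) dz = 2πi · (10/111 + 3*I/74) = pi*(-3/37 + 20*I/111)

Final answer: pi*(-3/37 + 20*I/111)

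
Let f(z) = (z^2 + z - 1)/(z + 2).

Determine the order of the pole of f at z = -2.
Factor the denominator:
  z + 2 = (z + 2)

The numerator P(z) = z^2 + z - 1 has P(-2) = 1 ≠ 0, so no factor of (z + 2) cancels.
Near z = -2 we can therefore write f(z) = g(z)/(z + 2) with g analytic at -2 and g(-2) ≠ 0 (g is just the numerator).

Hence z = -2 is a pole of order 1.

Final answer: 1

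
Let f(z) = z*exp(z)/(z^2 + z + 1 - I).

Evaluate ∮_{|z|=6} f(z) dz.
By the residue theorem, ∮_C f(z) dz = 2πi · (sum of the residues of f at the poles inside |z| = 6).

The denominator factors as (z - I)*(z + 1 + I), so the singularities of f are simple poles at z = I, z = -1 - I.
  |I|² = 1 < 36 = 6², so this pole is inside the contour.
  |-1 - I|² = 2 < 36 = 6², so this pole is inside the contour.

With P(z) = z*exp(z) and Q(z) = z^2 + z + 1 - I, each pole is simple, so Res(f, z₀) = P(z₀)/Q'(z₀) with Q'(z) = 2*z + 1.
  Res(f, I) = P(I)/Q'(I) = (I*exp(I))/(1 + 2*I) = (2/5 + I/5)*exp(I)
  Res(f, -1 - I) = P(-1 - I)/Q'(-1 - I) = ((-1 - I)*exp(-1 - I))/(-1 - 2*I) = (3/5 - I/5)*exp(-1 - I)

Sum of residues inside C: (3/5 - I/5)*exp(-1 - I) + (2/5 + I/5)*exp(I)
∮_C f(z) dz = 2πi · ((3/5 - I/5)*exp(-1 - I) + (2/5 + I/5)*exp(I)) = pi*(-2/5 + 4*I/5)*exp(I) + pi*(2/5 + 6*I/5)*exp(-1 - I)

Final answer: pi*(-2/5 + 4*I/5)*exp(I) + pi*(2/5 + 6*I/5)*exp(-1 - I)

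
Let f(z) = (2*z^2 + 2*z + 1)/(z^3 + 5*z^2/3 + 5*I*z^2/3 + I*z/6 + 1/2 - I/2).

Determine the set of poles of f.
The singularities of f are the zeros of the denominator. Factoring,
  z^3 + 5*z^2/3 + 5*I*z^2/3 + I*z/6 + 1/2 - I/2 = (z + 3/2 + 3*I/2)*(z + 1/2 + I/2)*(z - 1/3 - I/3)
so the candidates are z = -3/2 - 3*I/2, z = -1/2 - I/2, z = 1/3 + I/3.

Check the numerator P(z) = 2*z^2 + 2*z + 1 at each one:
  P(-3/2 - 3*I/2) = -2 + 6*I ≠ 0, so z = -3/2 - 3*I/2 is a (simple) pole.
  P(-1/2 - I/2) = 0, so the factor (z + 1/2 + I/2) cancels and z = -1/2 - I/2 is only a removable singularity, not a pole.
  P(1/3 + I/3) = 5/3 + 10*I/9 ≠ 0, so z = 1/3 + I/3 is a (simple) pole.

Poles of f: {-3/2 - 3*I/2, 1/3 + I/3}

Final answer: {-3/2 - 3*I/2, 1/3 + I/3}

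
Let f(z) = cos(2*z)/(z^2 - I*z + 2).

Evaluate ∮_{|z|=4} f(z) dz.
By the residue theorem, ∮_C f(z) dz = 2πi · (sum of the residues of f at the poles inside |z| = 4).

The denominator factors as (z + I)*(z - 2*I), so the singularities of f are simple poles at z = -I, z = 2*I.
  |-I|² = 1 < 16 = 4², so this pole is inside the contour.
  |2*I|² = 4 < 16 = 4², so this pole is inside the contour.

With P(z) = cos(2*z) and Q(z) = z^2 - I*z + 2, each pole is simple, so Res(f, z₀) = P(z₀)/Q'(z₀) with Q'(z) = 2*z - I.
  Res(f, -I) = P(-I)/Q'(-I) = (cosh(2))/(-3*I) = I*cosh(2)/3
  Res(f, 2*I) = P(2*I)/Q'(2*I) = (cosh(4))/(3*I) = -I*cosh(4)/3

Sum of residues inside C: -I*cosh(4)/3 + I*cosh(2)/3
∮_C f(z) dz = 2πi · (-I*cosh(4)/3 + I*cosh(2)/3) = -2*pi*cosh(2)/3 + 2*pi*cosh(4)/3

Final answer: -2*pi*cosh(2)/3 + 2*pi*cosh(4)/3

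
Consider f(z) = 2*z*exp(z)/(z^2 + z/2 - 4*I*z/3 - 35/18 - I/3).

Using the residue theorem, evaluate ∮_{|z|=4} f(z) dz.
pi*(16/15 + 12*I/5)*exp(-3/2 + 2*I/3) + pi*(-16/15 + 8*I/5)*exp(1 + 2*I/3)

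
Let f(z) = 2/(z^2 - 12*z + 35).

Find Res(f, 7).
1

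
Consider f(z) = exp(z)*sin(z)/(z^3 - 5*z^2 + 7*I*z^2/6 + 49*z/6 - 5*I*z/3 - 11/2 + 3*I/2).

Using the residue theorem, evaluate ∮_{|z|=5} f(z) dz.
By the residue theorem, ∮_C f(z) dz = 2πi · (sum of the residues of f at the poles inside |z| = 5).

The denominator factors as (z - 1 - I)*(z - 3 + 3*I/2)*(z - 1 + 2*I/3), so the singularities of f are simple poles at z = 1 + I, z = 3 - 3*I/2, z = 1 - 2*I/3.
  |1 + I|² = 2 < 25 = 5², so this pole is inside the contour.
  |3 - 3*I/2|² = 45/4 < 25 = 5², so this pole is inside the contour.
  |1 - 2*I/3|² = 13/9 < 25 = 5², so this pole is inside the contour.

With P(z) = exp(z)*sin(z) and Q(z) = z^3 - 5*z^2 + 7*I*z^2/6 + 49*z/6 - 5*I*z/3 - 11/2 + 3*I/2, each pole is simple, so Res(f, z₀) = P(z₀)/Q'(z₀) with Q'(z) = 3*z^2 - 10*z + 7*I*z/3 + 49/6 - 5*I/3.
  Res(f, 1 + I) = P(1 + I)/Q'(1 + I) = (exp(1 + I)*sin(1 + I))/(-25/6 - 10*I/3) = (-6/41 + 24*I/205)*exp(1 + I)*sin(1 + I)
  Res(f, 3 - 3*I/2) = P(3 - 3*I/2)/Q'(3 - 3*I/2) = (exp(3 - 3*I/2)*sin(3 - 3*I/2))/(23/12 - 20*I/3) = (276/6929 + 960*I/6929)*exp(3 - 3*I/2)*sin(3 - 3*I/2)
  Res(f, 1 - 2*I/3) = P(1 - 2*I/3)/Q'(1 - 2*I/3) = (exp(1 - 2*I/3)*sin(1 - 2*I/3))/(25/18 + 10*I/3) = (18/169 - 216*I/845)*exp(1 - 2*I/3)*sin(1 - 2*I/3)

Sum of residues inside C: (18/169 - 216*I/845)*exp(1 - 2*I/3)*sin(1 - 2*I/3) + (-6/41 + 24*I/205)*exp(1 + I)*sin(1 + I) + (276/6929 + 960*I/6929)*exp(3 - 3*I/2)*sin(3 - 3*I/2)
∮_C f(z) dz = 2πi · ((18/169 - 216*I/845)*exp(1 - 2*I/3)*sin(1 - 2*I/3) + (-6/41 + 24*I/205)*exp(1 + I)*sin(1 + I) + (276/6929 + 960*I/6929)*exp(3 - 3*I/2)*sin(3 - 3*I/2)) = pi*(-48/205 - 12*I/41)*exp(1 + I)*sin(1 + I) + pi*(432/845 + 36*I/169)*exp(1 - 2*I/3)*sin(1 - 2*I/3) + pi*(-1920/6929 + 552*I/6929)*exp(3 - 3*I/2)*sin(3 - 3*I/2)

Final answer: pi*(-48/205 - 12*I/41)*exp(1 + I)*sin(1 + I) + pi*(432/845 + 36*I/169)*exp(1 - 2*I/3)*sin(1 - 2*I/3) + pi*(-1920/6929 + 552*I/6929)*exp(3 - 3*I/2)*sin(3 - 3*I/2)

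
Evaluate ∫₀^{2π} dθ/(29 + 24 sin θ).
Call the integral J. The integrand is 2π-periodic and we integrate over a full period, so shifting θ does not change the value (θ → θ + π/2 turns sin θ into cos θ). Hence
  J = ∫₀^{2π} dθ/(29 + 24 cos θ).
Put z = e^{iθ}: then cos θ = (z + 1/z)/2, dθ = dz/(iz), and z runs once counterclockwise around |z| = 1:
  J = ∮_{|z|=1} 1/(29 + 24*(z + 1/z)/2) · dz/(iz) = (2/i) ∮_{|z|=1} dz/(24*z^2 + 58*z + 24).
The roots of 24*z^2 + 58*z + 24 are z = (-29 ± sqrt(29^2 - 24^2))/24, with sqrt(265) = sqrt(265); their product is 1, so only z₊ = -29/24 + sqrt(265)/24 lies inside the unit circle (z₋ = -29/24 - sqrt(265)/24 lies outside).
z₊ is a simple zero of q(z) = 24*z^2 + 58*z + 24, so Res(1/q, z₊) = 1/q'(z₊) with q'(z) = 48*z + 58; and q'(z₊) = 24*(z₊ - z₋) = 2*sqrt(265).
Therefore J = (2/i) · 2πi · 1/(2*sqrt(265)) = 2*pi/(sqrt(265)) = 2*sqrt(265)*pi/265

Final answer: 2*sqrt(265)*pi/265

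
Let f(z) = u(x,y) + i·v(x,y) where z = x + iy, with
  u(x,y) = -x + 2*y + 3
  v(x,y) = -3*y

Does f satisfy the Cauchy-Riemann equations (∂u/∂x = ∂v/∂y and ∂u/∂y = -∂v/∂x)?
∂u/∂x = -1
∂v/∂y = -3
∂u/∂y = 2
∂v/∂x = 0
∂u/∂x ≠ ∂v/∂y and ∂u/∂y ≠ -∂v/∂x; the Cauchy-Riemann equations are not satisfied, so f is not analytic.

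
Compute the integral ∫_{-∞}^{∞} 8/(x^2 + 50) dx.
Let f(z) = 8/(z^2 + 50). The denominator has no real zeros and deg Q - deg P = 2 ≥ 2, so the integral of f over the upper semicircle |z| = R tends to 0 as R → ∞. Closing the contour in the upper half-plane,
  ∫_{-∞}^{∞} f(x) dx = 2πi · Σ Res(f, z_k)  over the poles with Im z_k > 0.

Zeros of the denominator: z^2 + 50 = 0 gives z = ±5*sqrt(2)*I.
Upper half-plane: z = 5*sqrt(2)*I (simple).

Each pole is a simple zero of Q(z) = z^2 + 50, so Res(f, z₀) = P(z₀)/Q'(z₀) with P(z) = 8, Q'(z) = 2*z:
  Res(f, 5*sqrt(2)*I) = (8)/(10*sqrt(2)*I) = -2*sqrt(2)*I/5

∫_{-∞}^{∞} f(x) dx = 2πi · (-2*sqrt(2)*I/5) = 4*sqrt(2)*pi/5

Final answer: 4*sqrt(2)*pi/5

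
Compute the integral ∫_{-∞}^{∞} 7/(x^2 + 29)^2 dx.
7*sqrt(29)*pi/1682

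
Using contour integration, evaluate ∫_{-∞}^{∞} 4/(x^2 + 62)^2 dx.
sqrt(62)*pi/1922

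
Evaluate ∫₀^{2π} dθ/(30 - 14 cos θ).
Call the integral J. The integrand is 2π-periodic and we integrate over a full period, so shifting θ does not change the value (θ → θ + π flips the sign of the trig term). Hence
  J = ∫₀^{2π} dθ/(30 + 14 cos θ).
Put z = e^{iθ}: then cos θ = (z + 1/z)/2, dθ = dz/(iz), and z runs once counterclockwise around |z| = 1:
  J = ∮_{|z|=1} 1/(30 + 14*(z + 1/z)/2) · dz/(iz) = (2/i) ∮_{|z|=1} dz/(14*z^2 + 60*z + 14).
The roots of 14*z^2 + 60*z + 14 are z = (-30 ± sqrt(30^2 - 14^2))/14, with sqrt(704) = 8*sqrt(11); their product is 1, so only z₊ = -15/7 + 4*sqrt(11)/7 lies inside the unit circle (z₋ = -15/7 - 4*sqrt(11)/7 lies outside).
z₊ is a simple zero of q(z) = 14*z^2 + 60*z + 14, so Res(1/q, z₊) = 1/q'(z₊) with q'(z) = 28*z + 60; and q'(z₊) = 14*(z₊ - z₋) = 16*sqrt(11).
Therefore J = (2/i) · 2πi · 1/(16*sqrt(11)) = 2*pi/(8*sqrt(11)) = sqrt(11)*pi/44

Final answer: sqrt(11)*pi/44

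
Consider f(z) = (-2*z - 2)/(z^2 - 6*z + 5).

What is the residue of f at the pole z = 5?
Write f(z) = P(z)/Q(z) with P(z) = -2*z - 2 and Q(z) = z^2 - 6*z + 5.
The denominator factors as Q(z) = (z - 5)*(z - 1), so z = 5 is a simple zero of Q and P is analytic there; z = 5 is therefore a simple pole and
  Res(f, z₀) = P(z₀)/Q'(z₀).

Q'(z) = 2*z - 6, so Q'(5) = 4.
P(5) = -12.

Res(f, 5) = (-12)/(4) = -3

Final answer: -3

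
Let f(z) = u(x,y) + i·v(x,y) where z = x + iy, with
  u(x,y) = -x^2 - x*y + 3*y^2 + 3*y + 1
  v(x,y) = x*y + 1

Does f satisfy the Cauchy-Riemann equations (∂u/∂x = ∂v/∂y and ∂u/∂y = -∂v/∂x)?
∂u/∂x = -2*x - y
∂v/∂y = x
∂u/∂y = -x + 6*y + 3
∂v/∂x = y
∂u/∂x ≠ ∂v/∂y and ∂u/∂y ≠ -∂v/∂x; the Cauchy-Riemann equations are not satisfied, so f is not analytic.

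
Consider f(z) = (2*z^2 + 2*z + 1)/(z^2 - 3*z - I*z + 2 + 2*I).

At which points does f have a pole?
{1 + I, 2}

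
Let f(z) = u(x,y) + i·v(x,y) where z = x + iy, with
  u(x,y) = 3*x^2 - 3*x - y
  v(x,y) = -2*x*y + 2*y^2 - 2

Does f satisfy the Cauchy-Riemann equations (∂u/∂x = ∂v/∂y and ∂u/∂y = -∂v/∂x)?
∂u/∂x = 6*x - 3
∂v/∂y = -2*x + 4*y
∂u/∂y = -1
∂v/∂x = -2*y
∂u/∂x ≠ ∂v/∂y and ∂u/∂y ≠ -∂v/∂x; the Cauchy-Riemann equations are not satisfied, so f is not analytic.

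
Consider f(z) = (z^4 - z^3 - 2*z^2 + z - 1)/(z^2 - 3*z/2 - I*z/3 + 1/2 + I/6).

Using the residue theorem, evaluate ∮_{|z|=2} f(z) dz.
By the residue theorem, ∮_C f(z) dz = 2πi · (sum of the residues of f at the poles inside |z| = 2).

The denominator factors as (z - 1 - I/3)*(z - 1/2), so the singularities of f are simple poles at z = 1 + I/3, z = 1/2.
  |1 + I/3|² = 10/9 < 4 = 2², so this pole is inside the contour.
  |1/2|² = 1/4 < 4 = 2², so this pole is inside the contour.

With P(z) = z^4 - z^3 - 2*z^2 + z - 1 and Q(z) = z^2 - 3*z/2 - I*z/3 + 1/2 + I/6, each pole is simple, so Res(f, z₀) = P(z₀)/Q'(z₀) with Q'(z) = 2*z - 3/2 - I/3.
  Res(f, 1 + I/3) = P(1 + I/3)/Q'(1 + I/3) = (-170/81 - 7*I/9)/(1/2 + I/3) = -424/117 + 302*I/351
  Res(f, 1/2) = P(1/2)/Q'(1/2) = (-17/16)/(-1/2 - I/3) = 153/104 - 51*I/52

Sum of residues inside C: -155/72 - 13*I/108
∮_C f(z) dz = 2πi · (-155/72 - 13*I/108) = pi*(13/54 - 155*I/36)

Final answer: pi*(13/54 - 155*I/36)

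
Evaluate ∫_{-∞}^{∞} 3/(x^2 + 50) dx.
Let f(z) = 3/(z^2 + 50). The denominator has no real zeros and deg Q - deg P = 2 ≥ 2, so the integral of f over the upper semicircle |z| = R tends to 0 as R → ∞. Closing the contour in the upper half-plane,
  ∫_{-∞}^{∞} f(x) dx = 2πi · Σ Res(f, z_k)  over the poles with Im z_k > 0.

Zeros of the denominator: z^2 + 50 = 0 gives z = ±5*sqrt(2)*I.
Upper half-plane: z = 5*sqrt(2)*I (simple).

Each pole is a simple zero of Q(z) = z^2 + 50, so Res(f, z₀) = P(z₀)/Q'(z₀) with P(z) = 3, Q'(z) = 2*z:
  Res(f, 5*sqrt(2)*I) = (3)/(10*sqrt(2)*I) = -3*sqrt(2)*I/20

∫_{-∞}^{∞} f(x) dx = 2πi · (-3*sqrt(2)*I/20) = 3*sqrt(2)*pi/10

Final answer: 3*sqrt(2)*pi/10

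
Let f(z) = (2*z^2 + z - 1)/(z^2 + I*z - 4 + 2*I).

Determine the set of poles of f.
The singularities of f are the zeros of the denominator. Factoring,
  z^2 + I*z - 4 + 2*I = (z + 2)*(z - 2 + I)
so the candidates are z = -2, z = 2 - I.

Check the numerator P(z) = 2*z^2 + z - 1 at each one:
  P(-2) = 5 ≠ 0, so z = -2 is a (simple) pole.
  P(2 - I) = 7 - 9*I ≠ 0, so z = 2 - I is a (simple) pole.

Poles of f: {-2, 2 - I}

Final answer: {-2, 2 - I}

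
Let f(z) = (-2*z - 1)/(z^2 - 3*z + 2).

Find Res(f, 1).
3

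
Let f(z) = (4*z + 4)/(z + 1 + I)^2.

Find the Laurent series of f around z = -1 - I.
Put w = z - (-1 - I), i.e. z = w - 1 - I. The denominator is w^2, so it suffices to rewrite the numerator in powers of w.

P(z) = 4*z + 4
P(w - 1 - I) = -4*I + 4*w

Dividing each term by w^2:
  f = -4*I/w^2 + 4/w

Substituting back w = z + 1 + I:
  f(z) = -4*I/(z + 1 + I)^2 + 4/(z + 1 + I)

The series is finite because the numerator is a polynomial; the negative powers form the principal part, and the coefficient of 1/(z + 1 + I) gives Res(f, -1 - I) = 4.

Final answer: -4*I/(z + 1 + I)^2 + 4/(z + 1 + I)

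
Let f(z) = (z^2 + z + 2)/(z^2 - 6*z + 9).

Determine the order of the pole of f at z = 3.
Factor the denominator:
  z^2 - 6*z + 9 = (z - 3)^2

The numerator P(z) = z^2 + z + 2 has P(3) = 14 ≠ 0, so no factor of (z - 3) cancels.
Near z = 3 we can therefore write f(z) = g(z)/(z - 3)^2 with g analytic at 3 and g(3) ≠ 0 (g is just the numerator).

Hence z = 3 is a pole of order 2.

Final answer: 2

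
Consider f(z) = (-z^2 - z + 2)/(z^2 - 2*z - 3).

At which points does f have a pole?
The singularities of f are the zeros of the denominator. Factoring,
  z^2 - 2*z - 3 = (z - 3)*(z + 1)
so the candidates are z = 3, z = -1.

Check the numerator P(z) = -z^2 - z + 2 at each one:
  P(3) = -10 ≠ 0, so z = 3 is a (simple) pole.
  P(-1) = 2 ≠ 0, so z = -1 is a (simple) pole.

Poles of f: {-1, 3}

Final answer: {-1, 3}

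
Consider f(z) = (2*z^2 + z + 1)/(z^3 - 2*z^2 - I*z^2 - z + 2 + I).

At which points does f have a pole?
{-1, 1, 2 + I}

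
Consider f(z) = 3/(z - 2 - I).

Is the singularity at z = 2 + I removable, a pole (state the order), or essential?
pole of order 1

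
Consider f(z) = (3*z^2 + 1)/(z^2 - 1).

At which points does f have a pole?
The singularities of f are the zeros of the denominator. Factoring,
  z^2 - 1 = (z + 1)*(z - 1)
so the candidates are z = -1, z = 1.

Check the numerator P(z) = 3*z^2 + 1 at each one:
  P(-1) = 4 ≠ 0, so z = -1 is a (simple) pole.
  P(1) = 4 ≠ 0, so z = 1 is a (simple) pole.

Poles of f: {-1, 1}

Final answer: {-1, 1}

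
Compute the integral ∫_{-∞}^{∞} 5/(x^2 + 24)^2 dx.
5*sqrt(6)*pi/576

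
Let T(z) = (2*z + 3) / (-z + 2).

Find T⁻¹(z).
Set w = T(z) = (2*z + 3) / (-z + 2) and solve for z:
  w*(-z + 2) = 2*z + 3
  2*w + z*(-w - 2) - 3 = 0
  z*(-w - 2) = 3 - 2*w
  z = (2*w - 3)/(w + 2)
Renaming the variable, T⁻¹(z) = (2*z - 3)/(z + 2).
(Check: ad - bc = 7 ≠ 0, so T is invertible.)

Final answer: (2*z - 3)/(z + 2)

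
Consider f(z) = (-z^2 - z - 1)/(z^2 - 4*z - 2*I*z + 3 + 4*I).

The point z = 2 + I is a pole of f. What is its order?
Factor the denominator:
  z^2 - 4*z - 2*I*z + 3 + 4*I = (z - 2 - I)^2

The numerator P(z) = -z^2 - z - 1 has P(2 + I) = -6 - 5*I ≠ 0, so no factor of (z - 2 - I) cancels.
Near z = 2 + I we can therefore write f(z) = g(z)/(z - 2 - I)^2 with g analytic at 2 + I and g(2 + I) ≠ 0 (g is just the numerator).

Hence z = 2 + I is a pole of order 2.

Final answer: 2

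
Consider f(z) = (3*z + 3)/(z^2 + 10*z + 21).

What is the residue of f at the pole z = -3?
-3/2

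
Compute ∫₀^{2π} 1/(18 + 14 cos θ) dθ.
Let J = ∫₀^{2π} dθ/(18 + 14 cos θ).
Put z = e^{iθ}: then cos θ = (z + 1/z)/2, dθ = dz/(iz), and z runs once counterclockwise around |z| = 1:
  J = ∮_{|z|=1} 1/(18 + 14*(z + 1/z)/2) · dz/(iz) = (2/i) ∮_{|z|=1} dz/(14*z^2 + 36*z + 14).
The roots of 14*z^2 + 36*z + 14 are z = (-18 ± sqrt(18^2 - 14^2))/14, with sqrt(128) = 8*sqrt(2); their product is 1, so only z₊ = -9/7 + 4*sqrt(2)/7 lies inside the unit circle (z₋ = -9/7 - 4*sqrt(2)/7 lies outside).
z₊ is a simple zero of q(z) = 14*z^2 + 36*z + 14, so Res(1/q, z₊) = 1/q'(z₊) with q'(z) = 28*z + 36; and q'(z₊) = 14*(z₊ - z₋) = 16*sqrt(2).
Therefore J = (2/i) · 2πi · 1/(16*sqrt(2)) = 2*pi/(8*sqrt(2)) = sqrt(2)*pi/8

Final answer: sqrt(2)*pi/8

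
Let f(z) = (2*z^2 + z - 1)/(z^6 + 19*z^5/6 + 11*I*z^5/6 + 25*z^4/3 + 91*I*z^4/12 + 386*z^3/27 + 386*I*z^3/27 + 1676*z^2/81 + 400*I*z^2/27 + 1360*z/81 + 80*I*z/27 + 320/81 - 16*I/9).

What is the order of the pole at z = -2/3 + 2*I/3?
4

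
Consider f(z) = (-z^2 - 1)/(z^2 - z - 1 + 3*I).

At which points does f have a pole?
The singularities of f are the zeros of the denominator. Factoring,
  z^2 - z - 1 + 3*I = (z + 1 - I)*(z - 2 + I)
so the candidates are z = -1 + I, z = 2 - I.

Check the numerator P(z) = -z^2 - 1 at each one:
  P(-1 + I) = -1 + 2*I ≠ 0, so z = -1 + I is a (simple) pole.
  P(2 - I) = -4 + 4*I ≠ 0, so z = 2 - I is a (simple) pole.

Poles of f: {-1 + I, 2 - I}

Final answer: {-1 + I, 2 - I}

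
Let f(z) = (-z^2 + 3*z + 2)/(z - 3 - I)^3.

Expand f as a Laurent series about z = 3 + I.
(3 - 3*I)/(z - 3 - I)^3 + (-3 - 2*I)/(z - 3 - I)^2 - 1/(z - 3 - I)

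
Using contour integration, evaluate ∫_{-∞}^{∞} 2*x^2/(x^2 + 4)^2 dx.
Let f(z) = 2*z^2/(z^2 + 4)^2. The denominator has no real zeros and deg Q - deg P = 2 ≥ 2, so the integral of f over the upper semicircle |z| = R tends to 0 as R → ∞. Closing the contour in the upper half-plane,
  ∫_{-∞}^{∞} f(x) dx = 2πi · Σ Res(f, z_k)  over the poles with Im z_k > 0.

Zeros of the denominator: z^2 + 4 = 0 gives z = ±2*I.
Upper half-plane: z = 2*I (a pole of order 2).

Write f(z) = g(z)/(z - 2*I)^2 with g(z) = 2*z^2/(z + 2*I)^2. For a double pole, Res(f, z₀) = g'(z₀):
  g'(z) = 8*I*z/(z + 2*I)^3
  Res(f, 2*I) = g'(2*I) = -I/4

∫_{-∞}^{∞} f(x) dx = 2πi · (-I/4) = pi/2

Final answer: pi/2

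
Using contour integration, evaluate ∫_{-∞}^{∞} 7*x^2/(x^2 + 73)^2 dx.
7*sqrt(73)*pi/146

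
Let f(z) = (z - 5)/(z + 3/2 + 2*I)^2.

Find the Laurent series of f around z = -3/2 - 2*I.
(-13/2 - 2*I)/(z + 3/2 + 2*I)^2 + 1/(z + 3/2 + 2*I)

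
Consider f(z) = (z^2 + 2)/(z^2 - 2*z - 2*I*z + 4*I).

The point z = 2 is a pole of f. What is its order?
Factor the denominator:
  z^2 - 2*z - 2*I*z + 4*I = (z - 2)*(z - 2*I)

The numerator P(z) = z^2 + 2 has P(2) = 6 ≠ 0, so no factor of (z - 2) cancels.
Near z = 2 we can therefore write f(z) = g(z)/(z - 2) with g analytic at 2 and g(2) ≠ 0 (g is the numerator divided by the remaining denominator factors).

Hence z = 2 is a pole of order 1.

Final answer: 1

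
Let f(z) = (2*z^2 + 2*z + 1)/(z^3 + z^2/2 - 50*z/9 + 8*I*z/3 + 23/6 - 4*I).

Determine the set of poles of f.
The singularities of f are the zeros of the denominator. Factoring,
  z^3 + z^2/2 - 50*z/9 + 8*I*z/3 + 23/6 - 4*I = (z + 3 - 2*I/3)*(z - 1 + 2*I/3)*(z - 3/2)
so the candidates are z = -3 + 2*I/3, z = 1 - 2*I/3, z = 3/2.

Check the numerator P(z) = 2*z^2 + 2*z + 1 at each one:
  P(-3 + 2*I/3) = 109/9 - 20*I/3 ≠ 0, so z = -3 + 2*I/3 is a (simple) pole.
  P(1 - 2*I/3) = 37/9 - 4*I ≠ 0, so z = 1 - 2*I/3 is a (simple) pole.
  P(3/2) = 17/2 ≠ 0, so z = 3/2 is a (simple) pole.

Poles of f: {-3 + 2*I/3, 1 - 2*I/3, 3/2}

Final answer: {-3 + 2*I/3, 1 - 2*I/3, 3/2}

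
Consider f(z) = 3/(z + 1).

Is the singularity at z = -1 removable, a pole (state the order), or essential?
Write f(z) = g(z)/(z + 1) with g(z) = 3.
g is entire and g(-1) = 3 ≠ 0, so no factor of (z + 1) cancels: the Laurent expansion of f about z = -1 starts at the power -1, i.e. lim_{z→z₀} (z - z₀) f(z) = 3 is finite and nonzero.
So z = -1 is a pole of order 1.

Final answer: pole of order 1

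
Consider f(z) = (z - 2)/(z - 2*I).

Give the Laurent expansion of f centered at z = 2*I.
(-2 + 2*I)/(z - 2*I) + 1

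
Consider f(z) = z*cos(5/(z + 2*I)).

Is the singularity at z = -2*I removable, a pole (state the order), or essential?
essential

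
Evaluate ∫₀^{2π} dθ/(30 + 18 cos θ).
Let J = ∫₀^{2π} dθ/(30 + 18 cos θ).
Put z = e^{iθ}: then cos θ = (z + 1/z)/2, dθ = dz/(iz), and z runs once counterclockwise around |z| = 1:
  J = ∮_{|z|=1} 1/(30 + 18*(z + 1/z)/2) · dz/(iz) = (2/i) ∮_{|z|=1} dz/(18*z^2 + 60*z + 18).
The roots of 18*z^2 + 60*z + 18 are z = (-30 ± sqrt(30^2 - 18^2))/18, with sqrt(576) = 24; their product is 1, so only z₊ = -1/3 lies inside the unit circle (z₋ = -3 lies outside).
z₊ is a simple zero of q(z) = 18*z^2 + 60*z + 18, so Res(1/q, z₊) = 1/q'(z₊) with q'(z) = 36*z + 60; and q'(z₊) = 18*(z₊ - z₋) = 48.
Therefore J = (2/i) · 2πi · 1/(48) = 2*pi/(24) = pi/12

Final answer: pi/12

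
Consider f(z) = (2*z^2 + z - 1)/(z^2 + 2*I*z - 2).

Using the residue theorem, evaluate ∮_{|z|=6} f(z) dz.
By the residue theorem, ∮_C f(z) dz = 2πi · (sum of the residues of f at the poles inside |z| = 6).

The denominator factors as (z - 1 + I)*(z + 1 + I), so the singularities of f are simple poles at z = 1 - I, z = -1 - I.
  |1 - I|² = 2 < 36 = 6², so this pole is inside the contour.
  |-1 - I|² = 2 < 36 = 6², so this pole is inside the contour.

With P(z) = 2*z^2 + z - 1 and Q(z) = z^2 + 2*I*z - 2, each pole is simple, so Res(f, z₀) = P(z₀)/Q'(z₀) with Q'(z) = 2*z + 2*I.
  Res(f, 1 - I) = P(1 - I)/Q'(1 - I) = (-5*I)/(2) = -5*I/2
  Res(f, -1 - I) = P(-1 - I)/Q'(-1 - I) = (-2 + 3*I)/(-2) = 1 - 3*I/2

Sum of residues inside C: 1 - 4*I
∮_C f(z) dz = 2πi · (1 - 4*I) = pi*(8 + 2*I)

Final answer: pi*(8 + 2*I)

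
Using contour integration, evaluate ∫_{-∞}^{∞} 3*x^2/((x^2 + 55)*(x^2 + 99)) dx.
Let f(z) = 3*z^2/((z^2 + 55)*(z^2 + 99)). The denominator has no real zeros and deg Q - deg P = 2 ≥ 2, so the integral of f over the upper semicircle |z| = R tends to 0 as R → ∞. Closing the contour in the upper half-plane,
  ∫_{-∞}^{∞} f(x) dx = 2πi · Σ Res(f, z_k)  over the poles with Im z_k > 0.

Zeros of the denominator: z^2 + 55 = 0 gives z = ±sqrt(55)*I; z^2 + 99 = 0 gives z = ±3*sqrt(11)*I.
Upper half-plane: z = 3*sqrt(11)*I, z = sqrt(55)*I (simple).

Each pole is a simple zero of Q(z) = z^4 + 154*z^2 + 5445, so Res(f, z₀) = P(z₀)/Q'(z₀) with P(z) = 3*z^2, Q'(z) = 4*z^3 + 308*z:
  Res(f, 3*sqrt(11)*I) = (-297)/(-264*sqrt(11)*I) = -9*sqrt(11)*I/88
  Res(f, sqrt(55)*I) = (-165)/(88*sqrt(55)*I) = 3*sqrt(55)*I/88

Sum of residues: 3*I*(-3*sqrt(11) + sqrt(55))/88
∫_{-∞}^{∞} f(x) dx = 2πi · (3*I*(-3*sqrt(11) + sqrt(55))/88) = 3*pi*(-sqrt(55) + 3*sqrt(11))/44

Final answer: 3*pi*(-sqrt(55) + 3*sqrt(11))/44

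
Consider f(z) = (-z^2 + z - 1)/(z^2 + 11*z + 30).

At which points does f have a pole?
The singularities of f are the zeros of the denominator. Factoring,
  z^2 + 11*z + 30 = (z + 5)*(z + 6)
so the candidates are z = -5, z = -6.

Check the numerator P(z) = -z^2 + z - 1 at each one:
  P(-5) = -31 ≠ 0, so z = -5 is a (simple) pole.
  P(-6) = -43 ≠ 0, so z = -6 is a (simple) pole.

Poles of f: {-6, -5}

Final answer: {-6, -5}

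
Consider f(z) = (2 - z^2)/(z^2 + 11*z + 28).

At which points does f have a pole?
{-7, -4}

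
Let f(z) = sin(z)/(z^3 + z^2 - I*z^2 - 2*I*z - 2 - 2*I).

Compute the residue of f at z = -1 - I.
Write f(z) = P(z)/Q(z) with P(z) = sin(z) and Q(z) = z^3 + z^2 - I*z^2 - 2*I*z - 2 - 2*I.
The denominator factors as Q(z) = (z + 1 - I)*(z - 1 - I)*(z + 1 + I), so z = -1 - I is a simple zero of Q and P is analytic there; z = -1 - I is therefore a simple pole and
  Res(f, z₀) = P(z₀)/Q'(z₀).

Q'(z) = 3*z^2 + 2*z - 2*I*z - 2*I, so Q'(-1 - I) = -4 + 4*I.
P(-1 - I) = -sin(1 + I).

Res(f, -1 - I) = (-sin(1 + I))/(-4 + 4*I) = (1/8 + I/8)*sin(1 + I)

Final answer: (1/8 + I/8)*sin(1 + I)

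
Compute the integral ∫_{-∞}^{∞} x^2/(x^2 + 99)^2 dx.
Let f(z) = z^2/(z^2 + 99)^2. The denominator has no real zeros and deg Q - deg P = 2 ≥ 2, so the integral of f over the upper semicircle |z| = R tends to 0 as R → ∞. Closing the contour in the upper half-plane,
  ∫_{-∞}^{∞} f(x) dx = 2πi · Σ Res(f, z_k)  over the poles with Im z_k > 0.

Zeros of the denominator: z^2 + 99 = 0 gives z = ±3*sqrt(11)*I.
Upper half-plane: z = 3*sqrt(11)*I (a pole of order 2).

Write f(z) = g(z)/(z - 3*sqrt(11)*I)^2 with g(z) = z^2/(z + 3*sqrt(11)*I)^2. For a double pole, Res(f, z₀) = g'(z₀):
  g'(z) = 6*sqrt(11)*I*z/(z + 3*sqrt(11)*I)^3
  Res(f, 3*sqrt(11)*I) = g'(3*sqrt(11)*I) = -sqrt(11)*I/132

∫_{-∞}^{∞} f(x) dx = 2πi · (-sqrt(11)*I/132) = sqrt(11)*pi/66

Final answer: sqrt(11)*pi/66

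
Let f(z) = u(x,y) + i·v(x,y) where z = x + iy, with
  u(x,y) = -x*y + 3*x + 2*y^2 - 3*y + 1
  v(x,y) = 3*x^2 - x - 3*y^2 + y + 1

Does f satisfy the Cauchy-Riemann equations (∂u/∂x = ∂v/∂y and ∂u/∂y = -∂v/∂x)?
∂u/∂x = 3 - y
∂v/∂y = 1 - 6*y
∂u/∂y = -x + 4*y - 3
∂v/∂x = 6*x - 1
∂u/∂x ≠ ∂v/∂y and ∂u/∂y ≠ -∂v/∂x; the Cauchy-Riemann equations are not satisfied, so f is not analytic.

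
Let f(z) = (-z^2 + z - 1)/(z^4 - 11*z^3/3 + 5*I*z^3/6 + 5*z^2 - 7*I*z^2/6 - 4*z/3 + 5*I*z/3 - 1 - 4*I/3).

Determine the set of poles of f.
The singularities of f are the zeros of the denominator. Factoring,
  z^4 - 11*z^3/3 + 5*I*z^3/6 + 5*z^2 - 7*I*z^2/6 - 4*z/3 + 5*I*z/3 - 1 - 4*I/3 = (z - 1)*(z - 2 + 3*I/2)*(z + 1/3 + I/3)*(z - 1 - I)
so the candidates are z = 1, z = 2 - 3*I/2, z = -1/3 - I/3, z = 1 + I.

Check the numerator P(z) = -z^2 + z - 1 at each one:
  P(1) = -1 ≠ 0, so z = 1 is a (simple) pole.
  P(2 - 3*I/2) = -3/4 + 9*I/2 ≠ 0, so z = 2 - 3*I/2 is a (simple) pole.
  P(-1/3 - I/3) = -4/3 - 5*I/9 ≠ 0, so z = -1/3 - I/3 is a (simple) pole.
  P(1 + I) = -I ≠ 0, so z = 1 + I is a (simple) pole.

Poles of f: {-1/3 - I/3, 1, 1 + I, 2 - 3*I/2}

Final answer: {-1/3 - I/3, 1, 1 + I, 2 - 3*I/2}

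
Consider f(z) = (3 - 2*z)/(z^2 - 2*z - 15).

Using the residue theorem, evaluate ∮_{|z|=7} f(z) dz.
By the residue theorem, ∮_C f(z) dz = 2πi · (sum of the residues of f at the poles inside |z| = 7).

The denominator factors as (z + 3)*(z - 5), so the singularities of f are simple poles at z = -3, z = 5.
  |-3|² = 9 < 49 = 7², so this pole is inside the contour.
  |5|² = 25 < 49 = 7², so this pole is inside the contour.

With P(z) = 3 - 2*z and Q(z) = z^2 - 2*z - 15, each pole is simple, so Res(f, z₀) = P(z₀)/Q'(z₀) with Q'(z) = 2*z - 2.
  Res(f, -3) = P(-3)/Q'(-3) = (9)/(-8) = -9/8
  Res(f, 5) = P(5)/Q'(5) = (-7)/(8) = -7/8

Sum of residues inside C: -2
∮_C f(z) dz = 2πi · (-2) = -4*I*pi

Final answer: -4*I*pi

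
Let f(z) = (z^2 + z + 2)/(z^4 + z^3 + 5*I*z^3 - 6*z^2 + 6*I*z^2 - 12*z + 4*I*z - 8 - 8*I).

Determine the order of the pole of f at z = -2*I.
Factor the denominator:
  z^4 + z^3 + 5*I*z^3 - 6*z^2 + 6*I*z^2 - 12*z + 4*I*z - 8 - 8*I = (z + 2*I)^3*(z + 1 - I)

The numerator P(z) = z^2 + z + 2 has P(-2*I) = -2 - 2*I ≠ 0, so no factor of (z + 2*I) cancels.
Near z = -2*I we can therefore write f(z) = g(z)/(z + 2*I)^3 with g analytic at -2*I and g(-2*I) ≠ 0 (g is the numerator divided by the remaining denominator factors).

Hence z = -2*I is a pole of order 3.

Final answer: 3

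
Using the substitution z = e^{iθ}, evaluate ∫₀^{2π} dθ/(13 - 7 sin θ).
Call the integral J. The integrand is 2π-periodic and we integrate over a full period, so shifting θ does not change the value (θ → θ + π/2 turns sin θ into cos θ; θ → θ + π flips the sign of the trig term). Hence
  J = ∫₀^{2π} dθ/(13 + 7 cos θ).
Put z = e^{iθ}: then cos θ = (z + 1/z)/2, dθ = dz/(iz), and z runs once counterclockwise around |z| = 1:
  J = ∮_{|z|=1} 1/(13 + 7*(z + 1/z)/2) · dz/(iz) = (2/i) ∮_{|z|=1} dz/(7*z^2 + 26*z + 7).
The roots of 7*z^2 + 26*z + 7 are z = (-13 ± sqrt(13^2 - 7^2))/7, with sqrt(120) = 2*sqrt(30); their product is 1, so only z₊ = -13/7 + 2*sqrt(30)/7 lies inside the unit circle (z₋ = -13/7 - 2*sqrt(30)/7 lies outside).
z₊ is a simple zero of q(z) = 7*z^2 + 26*z + 7, so Res(1/q, z₊) = 1/q'(z₊) with q'(z) = 14*z + 26; and q'(z₊) = 7*(z₊ - z₋) = 4*sqrt(30).
Therefore J = (2/i) · 2πi · 1/(4*sqrt(30)) = 2*pi/(2*sqrt(30)) = sqrt(30)*pi/30

Final answer: sqrt(30)*pi/30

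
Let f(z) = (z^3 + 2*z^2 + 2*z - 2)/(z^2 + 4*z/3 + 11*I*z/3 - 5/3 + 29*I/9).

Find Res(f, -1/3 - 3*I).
Write f(z) = P(z)/Q(z) with P(z) = z^3 + 2*z^2 + 2*z - 2 and Q(z) = z^2 + 4*z/3 + 11*I*z/3 - 5/3 + 29*I/9.
The denominator factors as Q(z) = (z + 1/3 + 3*I)*(z + 1 + 2*I/3), so z = -1/3 - 3*I is a simple zero of Q and P is analytic there; z = -1/3 - 3*I is therefore a simple pole and
  Res(f, z₀) = P(z₀)/Q'(z₀).

Q'(z) = 2*z + 4/3 + 11*I/3, so Q'(-1/3 - 3*I) = 2/3 - 7*I/3.
P(-1/3 - 3*I) = -310/27 + 24*I.

Res(f, -1/3 - 3*I) = (-310/27 + 24*I)/(2/3 - 7*I/3) = -5156/477 - 874*I/477

Final answer: -5156/477 - 874*I/477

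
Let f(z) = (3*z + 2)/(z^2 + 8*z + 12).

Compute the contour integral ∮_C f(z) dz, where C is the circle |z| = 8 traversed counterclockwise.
By the residue theorem, ∮_C f(z) dz = 2πi · (sum of the residues of f at the poles inside |z| = 8).

The denominator factors as (z + 2)*(z + 6), so the singularities of f are simple poles at z = -2, z = -6.
  |-2|² = 4 < 64 = 8², so this pole is inside the contour.
  |-6|² = 36 < 64 = 8², so this pole is inside the contour.

With P(z) = 3*z + 2 and Q(z) = z^2 + 8*z + 12, each pole is simple, so Res(f, z₀) = P(z₀)/Q'(z₀) with Q'(z) = 2*z + 8.
  Res(f, -2) = P(-2)/Q'(-2) = (-4)/(4) = -1
  Res(f, -6) = P(-6)/Q'(-6) = (-16)/(-4) = 4

Sum of residues inside C: 3
∮_C f(z) dz = 2πi · (3) = 6*I*pi

Final answer: 6*I*pi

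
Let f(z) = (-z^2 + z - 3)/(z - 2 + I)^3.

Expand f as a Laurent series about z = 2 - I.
Put w = z - (2 - I), i.e. z = w + 2 - I. The denominator is w^3, so it suffices to rewrite the numerator in powers of w.

P(z) = -z^2 + z - 3
P(w + 2 - I) = -4 + 3*I + (-3 + 2*I)*w - w^2

Dividing each term by w^3:
  f = (-4 + 3*I)/w^3 + (-3 + 2*I)/w^2 - 1/w

Substituting back w = z - 2 + I:
  f(z) = (-4 + 3*I)/(z - 2 + I)^3 + (-3 + 2*I)/(z - 2 + I)^2 - 1/(z - 2 + I)

The series is finite because the numerator is a polynomial; the negative powers form the principal part, and the coefficient of 1/(z - 2 + I) gives Res(f, 2 - I) = -1.

Final answer: (-4 + 3*I)/(z - 2 + I)^3 + (-3 + 2*I)/(z - 2 + I)^2 - 1/(z - 2 + I)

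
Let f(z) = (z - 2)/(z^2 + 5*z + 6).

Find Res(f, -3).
Write f(z) = P(z)/Q(z) with P(z) = z - 2 and Q(z) = z^2 + 5*z + 6.
The denominator factors as Q(z) = (z + 3)*(z + 2), so z = -3 is a simple zero of Q and P is analytic there; z = -3 is therefore a simple pole and
  Res(f, z₀) = P(z₀)/Q'(z₀).

Q'(z) = 2*z + 5, so Q'(-3) = -1.
P(-3) = -5.

Res(f, -3) = (-5)/(-1) = 5

Final answer: 5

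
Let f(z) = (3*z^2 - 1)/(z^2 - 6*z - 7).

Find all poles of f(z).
{-1, 7}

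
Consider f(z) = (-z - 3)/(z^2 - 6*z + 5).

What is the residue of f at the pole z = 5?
-2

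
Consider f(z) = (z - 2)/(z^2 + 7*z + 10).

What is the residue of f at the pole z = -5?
7/3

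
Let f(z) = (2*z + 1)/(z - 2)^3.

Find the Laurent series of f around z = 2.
Put w = z - (2), i.e. z = w + 2. The denominator is w^3, so it suffices to rewrite the numerator in powers of w.

P(z) = 2*z + 1
P(w + 2) = 5 + 2*w

Dividing each term by w^3:
  f = 5/w^3 + 2/w^2

Substituting back w = z - 2:
  f(z) = 5/(z - 2)^3 + 2/(z - 2)^2

The series is finite because the numerator is a polynomial; the negative powers form the principal part.

Final answer: 5/(z - 2)^3 + 2/(z - 2)^2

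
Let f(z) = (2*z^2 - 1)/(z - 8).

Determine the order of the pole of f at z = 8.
1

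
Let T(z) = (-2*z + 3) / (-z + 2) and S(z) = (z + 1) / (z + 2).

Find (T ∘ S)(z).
(z + 4)/(z + 3)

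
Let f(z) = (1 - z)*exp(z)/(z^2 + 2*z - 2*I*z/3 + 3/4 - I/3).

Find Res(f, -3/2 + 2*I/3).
Write f(z) = P(z)/Q(z) with P(z) = (1 - z)*exp(z) and Q(z) = z^2 + 2*z - 2*I*z/3 + 3/4 - I/3.
The denominator factors as Q(z) = (z + 1/2)*(z + 3/2 - 2*I/3), so z = -3/2 + 2*I/3 is a simple zero of Q and P is analytic there; z = -3/2 + 2*I/3 is therefore a simple pole and
  Res(f, z₀) = P(z₀)/Q'(z₀).

Q'(z) = 2*z + 2 - 2*I/3, so Q'(-3/2 + 2*I/3) = -1 + 2*I/3.
P(-3/2 + 2*I/3) = (5/2 - 2*I/3)*exp(-3/2 + 2*I/3).

Res(f, -3/2 + 2*I/3) = ((5/2 - 2*I/3)*exp(-3/2 + 2*I/3))/(-1 + 2*I/3) = (-53/26 - 9*I/13)*exp(-3/2 + 2*I/3)

Final answer: (-53/26 - 9*I/13)*exp(-3/2 + 2*I/3)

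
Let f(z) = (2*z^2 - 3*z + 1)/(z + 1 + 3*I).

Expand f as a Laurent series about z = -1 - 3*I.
(-12 + 21*I)/(z + 1 + 3*I) - 7 - 12*I + 2*(z + 1 + 3*I)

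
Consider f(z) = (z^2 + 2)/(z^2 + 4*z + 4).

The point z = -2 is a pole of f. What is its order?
2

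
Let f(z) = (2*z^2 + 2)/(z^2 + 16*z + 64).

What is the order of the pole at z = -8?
Factor the denominator:
  z^2 + 16*z + 64 = (z + 8)^2

The numerator P(z) = 2*z^2 + 2 has P(-8) = 130 ≠ 0, so no factor of (z + 8) cancels.
Near z = -8 we can therefore write f(z) = g(z)/(z + 8)^2 with g analytic at -8 and g(-8) ≠ 0 (g is just the numerator).

Hence z = -8 is a pole of order 2.

Final answer: 2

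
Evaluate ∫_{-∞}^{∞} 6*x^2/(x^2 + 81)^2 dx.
Let f(z) = 6*z^2/(z^2 + 81)^2. The denominator has no real zeros and deg Q - deg P = 2 ≥ 2, so the integral of f over the upper semicircle |z| = R tends to 0 as R → ∞. Closing the contour in the upper half-plane,
  ∫_{-∞}^{∞} f(x) dx = 2πi · Σ Res(f, z_k)  over the poles with Im z_k > 0.

Zeros of the denominator: z^2 + 81 = 0 gives z = ±9*I.
Upper half-plane: z = 9*I (a pole of order 2).

Write f(z) = g(z)/(z - 9*I)^2 with g(z) = 6*z^2/(z + 9*I)^2. For a double pole, Res(f, z₀) = g'(z₀):
  g'(z) = 108*I*z/(z + 9*I)^3
  Res(f, 9*I) = g'(9*I) = -I/6

∫_{-∞}^{∞} f(x) dx = 2πi · (-I/6) = pi/3

Final answer: pi/3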